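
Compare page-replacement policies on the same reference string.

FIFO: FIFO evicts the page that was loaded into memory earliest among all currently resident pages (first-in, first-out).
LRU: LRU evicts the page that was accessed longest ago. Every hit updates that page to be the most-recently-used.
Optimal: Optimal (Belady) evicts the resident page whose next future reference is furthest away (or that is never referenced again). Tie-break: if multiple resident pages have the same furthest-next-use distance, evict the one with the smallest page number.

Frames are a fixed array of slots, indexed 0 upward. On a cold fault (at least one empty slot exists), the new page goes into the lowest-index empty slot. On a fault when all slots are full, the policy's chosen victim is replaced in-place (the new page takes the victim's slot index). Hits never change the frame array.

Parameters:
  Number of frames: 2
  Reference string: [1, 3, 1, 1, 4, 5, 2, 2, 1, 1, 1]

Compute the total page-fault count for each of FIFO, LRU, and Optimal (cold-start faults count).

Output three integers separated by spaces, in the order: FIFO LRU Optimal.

--- FIFO ---
  step 0: ref 1 -> FAULT, frames=[1,-] (faults so far: 1)
  step 1: ref 3 -> FAULT, frames=[1,3] (faults so far: 2)
  step 2: ref 1 -> HIT, frames=[1,3] (faults so far: 2)
  step 3: ref 1 -> HIT, frames=[1,3] (faults so far: 2)
  step 4: ref 4 -> FAULT, evict 1, frames=[4,3] (faults so far: 3)
  step 5: ref 5 -> FAULT, evict 3, frames=[4,5] (faults so far: 4)
  step 6: ref 2 -> FAULT, evict 4, frames=[2,5] (faults so far: 5)
  step 7: ref 2 -> HIT, frames=[2,5] (faults so far: 5)
  step 8: ref 1 -> FAULT, evict 5, frames=[2,1] (faults so far: 6)
  step 9: ref 1 -> HIT, frames=[2,1] (faults so far: 6)
  step 10: ref 1 -> HIT, frames=[2,1] (faults so far: 6)
  FIFO total faults: 6
--- LRU ---
  step 0: ref 1 -> FAULT, frames=[1,-] (faults so far: 1)
  step 1: ref 3 -> FAULT, frames=[1,3] (faults so far: 2)
  step 2: ref 1 -> HIT, frames=[1,3] (faults so far: 2)
  step 3: ref 1 -> HIT, frames=[1,3] (faults so far: 2)
  step 4: ref 4 -> FAULT, evict 3, frames=[1,4] (faults so far: 3)
  step 5: ref 5 -> FAULT, evict 1, frames=[5,4] (faults so far: 4)
  step 6: ref 2 -> FAULT, evict 4, frames=[5,2] (faults so far: 5)
  step 7: ref 2 -> HIT, frames=[5,2] (faults so far: 5)
  step 8: ref 1 -> FAULT, evict 5, frames=[1,2] (faults so far: 6)
  step 9: ref 1 -> HIT, frames=[1,2] (faults so far: 6)
  step 10: ref 1 -> HIT, frames=[1,2] (faults so far: 6)
  LRU total faults: 6
--- Optimal ---
  step 0: ref 1 -> FAULT, frames=[1,-] (faults so far: 1)
  step 1: ref 3 -> FAULT, frames=[1,3] (faults so far: 2)
  step 2: ref 1 -> HIT, frames=[1,3] (faults so far: 2)
  step 3: ref 1 -> HIT, frames=[1,3] (faults so far: 2)
  step 4: ref 4 -> FAULT, evict 3, frames=[1,4] (faults so far: 3)
  step 5: ref 5 -> FAULT, evict 4, frames=[1,5] (faults so far: 4)
  step 6: ref 2 -> FAULT, evict 5, frames=[1,2] (faults so far: 5)
  step 7: ref 2 -> HIT, frames=[1,2] (faults so far: 5)
  step 8: ref 1 -> HIT, frames=[1,2] (faults so far: 5)
  step 9: ref 1 -> HIT, frames=[1,2] (faults so far: 5)
  step 10: ref 1 -> HIT, frames=[1,2] (faults so far: 5)
  Optimal total faults: 5

Answer: 6 6 5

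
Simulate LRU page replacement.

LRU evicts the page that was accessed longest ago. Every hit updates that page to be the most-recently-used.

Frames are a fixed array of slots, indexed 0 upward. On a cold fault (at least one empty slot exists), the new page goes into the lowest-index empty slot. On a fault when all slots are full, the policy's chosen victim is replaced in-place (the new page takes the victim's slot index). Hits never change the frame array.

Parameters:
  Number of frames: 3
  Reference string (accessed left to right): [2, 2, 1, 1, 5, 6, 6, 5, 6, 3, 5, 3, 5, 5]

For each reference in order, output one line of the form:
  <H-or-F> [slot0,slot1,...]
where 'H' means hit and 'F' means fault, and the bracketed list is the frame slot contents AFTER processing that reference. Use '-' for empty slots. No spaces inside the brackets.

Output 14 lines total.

F [2,-,-]
H [2,-,-]
F [2,1,-]
H [2,1,-]
F [2,1,5]
F [6,1,5]
H [6,1,5]
H [6,1,5]
H [6,1,5]
F [6,3,5]
H [6,3,5]
H [6,3,5]
H [6,3,5]
H [6,3,5]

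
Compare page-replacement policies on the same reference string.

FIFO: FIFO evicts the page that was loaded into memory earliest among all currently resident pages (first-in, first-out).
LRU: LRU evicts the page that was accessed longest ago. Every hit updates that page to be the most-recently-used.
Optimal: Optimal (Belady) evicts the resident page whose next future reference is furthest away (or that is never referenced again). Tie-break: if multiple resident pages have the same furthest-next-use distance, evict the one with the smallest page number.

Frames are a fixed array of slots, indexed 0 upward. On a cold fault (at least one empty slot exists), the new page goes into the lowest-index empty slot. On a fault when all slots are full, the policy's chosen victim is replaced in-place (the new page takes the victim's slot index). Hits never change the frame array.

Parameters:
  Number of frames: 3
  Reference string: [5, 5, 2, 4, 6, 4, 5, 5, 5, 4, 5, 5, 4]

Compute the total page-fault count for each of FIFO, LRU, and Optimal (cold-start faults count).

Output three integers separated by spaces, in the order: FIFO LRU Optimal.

Answer: 5 5 4

Derivation:
--- FIFO ---
  step 0: ref 5 -> FAULT, frames=[5,-,-] (faults so far: 1)
  step 1: ref 5 -> HIT, frames=[5,-,-] (faults so far: 1)
  step 2: ref 2 -> FAULT, frames=[5,2,-] (faults so far: 2)
  step 3: ref 4 -> FAULT, frames=[5,2,4] (faults so far: 3)
  step 4: ref 6 -> FAULT, evict 5, frames=[6,2,4] (faults so far: 4)
  step 5: ref 4 -> HIT, frames=[6,2,4] (faults so far: 4)
  step 6: ref 5 -> FAULT, evict 2, frames=[6,5,4] (faults so far: 5)
  step 7: ref 5 -> HIT, frames=[6,5,4] (faults so far: 5)
  step 8: ref 5 -> HIT, frames=[6,5,4] (faults so far: 5)
  step 9: ref 4 -> HIT, frames=[6,5,4] (faults so far: 5)
  step 10: ref 5 -> HIT, frames=[6,5,4] (faults so far: 5)
  step 11: ref 5 -> HIT, frames=[6,5,4] (faults so far: 5)
  step 12: ref 4 -> HIT, frames=[6,5,4] (faults so far: 5)
  FIFO total faults: 5
--- LRU ---
  step 0: ref 5 -> FAULT, frames=[5,-,-] (faults so far: 1)
  step 1: ref 5 -> HIT, frames=[5,-,-] (faults so far: 1)
  step 2: ref 2 -> FAULT, frames=[5,2,-] (faults so far: 2)
  step 3: ref 4 -> FAULT, frames=[5,2,4] (faults so far: 3)
  step 4: ref 6 -> FAULT, evict 5, frames=[6,2,4] (faults so far: 4)
  step 5: ref 4 -> HIT, frames=[6,2,4] (faults so far: 4)
  step 6: ref 5 -> FAULT, evict 2, frames=[6,5,4] (faults so far: 5)
  step 7: ref 5 -> HIT, frames=[6,5,4] (faults so far: 5)
  step 8: ref 5 -> HIT, frames=[6,5,4] (faults so far: 5)
  step 9: ref 4 -> HIT, frames=[6,5,4] (faults so far: 5)
  step 10: ref 5 -> HIT, frames=[6,5,4] (faults so far: 5)
  step 11: ref 5 -> HIT, frames=[6,5,4] (faults so far: 5)
  step 12: ref 4 -> HIT, frames=[6,5,4] (faults so far: 5)
  LRU total faults: 5
--- Optimal ---
  step 0: ref 5 -> FAULT, frames=[5,-,-] (faults so far: 1)
  step 1: ref 5 -> HIT, frames=[5,-,-] (faults so far: 1)
  step 2: ref 2 -> FAULT, frames=[5,2,-] (faults so far: 2)
  step 3: ref 4 -> FAULT, frames=[5,2,4] (faults so far: 3)
  step 4: ref 6 -> FAULT, evict 2, frames=[5,6,4] (faults so far: 4)
  step 5: ref 4 -> HIT, frames=[5,6,4] (faults so far: 4)
  step 6: ref 5 -> HIT, frames=[5,6,4] (faults so far: 4)
  step 7: ref 5 -> HIT, frames=[5,6,4] (faults so far: 4)
  step 8: ref 5 -> HIT, frames=[5,6,4] (faults so far: 4)
  step 9: ref 4 -> HIT, frames=[5,6,4] (faults so far: 4)
  step 10: ref 5 -> HIT, frames=[5,6,4] (faults so far: 4)
  step 11: ref 5 -> HIT, frames=[5,6,4] (faults so far: 4)
  step 12: ref 4 -> HIT, frames=[5,6,4] (faults so far: 4)
  Optimal total faults: 4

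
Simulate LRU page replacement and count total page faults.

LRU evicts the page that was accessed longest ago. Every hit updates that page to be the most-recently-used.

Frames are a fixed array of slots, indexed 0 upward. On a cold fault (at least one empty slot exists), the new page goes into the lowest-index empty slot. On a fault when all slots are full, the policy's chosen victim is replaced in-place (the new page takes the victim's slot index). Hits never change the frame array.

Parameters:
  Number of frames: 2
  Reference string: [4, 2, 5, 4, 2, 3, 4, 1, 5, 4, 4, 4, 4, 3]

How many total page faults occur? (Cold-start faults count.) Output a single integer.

Answer: 11

Derivation:
Step 0: ref 4 → FAULT, frames=[4,-]
Step 1: ref 2 → FAULT, frames=[4,2]
Step 2: ref 5 → FAULT (evict 4), frames=[5,2]
Step 3: ref 4 → FAULT (evict 2), frames=[5,4]
Step 4: ref 2 → FAULT (evict 5), frames=[2,4]
Step 5: ref 3 → FAULT (evict 4), frames=[2,3]
Step 6: ref 4 → FAULT (evict 2), frames=[4,3]
Step 7: ref 1 → FAULT (evict 3), frames=[4,1]
Step 8: ref 5 → FAULT (evict 4), frames=[5,1]
Step 9: ref 4 → FAULT (evict 1), frames=[5,4]
Step 10: ref 4 → HIT, frames=[5,4]
Step 11: ref 4 → HIT, frames=[5,4]
Step 12: ref 4 → HIT, frames=[5,4]
Step 13: ref 3 → FAULT (evict 5), frames=[3,4]
Total faults: 11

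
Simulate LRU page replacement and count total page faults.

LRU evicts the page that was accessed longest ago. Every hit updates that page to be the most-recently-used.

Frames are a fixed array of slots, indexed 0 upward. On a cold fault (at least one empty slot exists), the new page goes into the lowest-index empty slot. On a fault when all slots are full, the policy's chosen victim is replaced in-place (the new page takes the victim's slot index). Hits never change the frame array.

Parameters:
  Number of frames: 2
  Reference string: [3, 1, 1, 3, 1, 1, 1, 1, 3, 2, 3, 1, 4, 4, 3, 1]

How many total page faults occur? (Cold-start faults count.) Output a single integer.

Answer: 7

Derivation:
Step 0: ref 3 → FAULT, frames=[3,-]
Step 1: ref 1 → FAULT, frames=[3,1]
Step 2: ref 1 → HIT, frames=[3,1]
Step 3: ref 3 → HIT, frames=[3,1]
Step 4: ref 1 → HIT, frames=[3,1]
Step 5: ref 1 → HIT, frames=[3,1]
Step 6: ref 1 → HIT, frames=[3,1]
Step 7: ref 1 → HIT, frames=[3,1]
Step 8: ref 3 → HIT, frames=[3,1]
Step 9: ref 2 → FAULT (evict 1), frames=[3,2]
Step 10: ref 3 → HIT, frames=[3,2]
Step 11: ref 1 → FAULT (evict 2), frames=[3,1]
Step 12: ref 4 → FAULT (evict 3), frames=[4,1]
Step 13: ref 4 → HIT, frames=[4,1]
Step 14: ref 3 → FAULT (evict 1), frames=[4,3]
Step 15: ref 1 → FAULT (evict 4), frames=[1,3]
Total faults: 7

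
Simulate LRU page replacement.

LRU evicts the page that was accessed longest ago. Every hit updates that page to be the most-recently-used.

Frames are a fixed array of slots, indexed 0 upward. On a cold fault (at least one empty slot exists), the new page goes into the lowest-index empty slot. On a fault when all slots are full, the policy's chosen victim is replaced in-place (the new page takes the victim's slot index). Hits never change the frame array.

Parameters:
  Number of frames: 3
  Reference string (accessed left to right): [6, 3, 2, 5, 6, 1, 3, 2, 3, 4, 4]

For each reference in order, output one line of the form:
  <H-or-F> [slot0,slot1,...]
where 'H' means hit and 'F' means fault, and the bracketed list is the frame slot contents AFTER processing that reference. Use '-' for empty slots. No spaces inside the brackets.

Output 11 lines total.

F [6,-,-]
F [6,3,-]
F [6,3,2]
F [5,3,2]
F [5,6,2]
F [5,6,1]
F [3,6,1]
F [3,2,1]
H [3,2,1]
F [3,2,4]
H [3,2,4]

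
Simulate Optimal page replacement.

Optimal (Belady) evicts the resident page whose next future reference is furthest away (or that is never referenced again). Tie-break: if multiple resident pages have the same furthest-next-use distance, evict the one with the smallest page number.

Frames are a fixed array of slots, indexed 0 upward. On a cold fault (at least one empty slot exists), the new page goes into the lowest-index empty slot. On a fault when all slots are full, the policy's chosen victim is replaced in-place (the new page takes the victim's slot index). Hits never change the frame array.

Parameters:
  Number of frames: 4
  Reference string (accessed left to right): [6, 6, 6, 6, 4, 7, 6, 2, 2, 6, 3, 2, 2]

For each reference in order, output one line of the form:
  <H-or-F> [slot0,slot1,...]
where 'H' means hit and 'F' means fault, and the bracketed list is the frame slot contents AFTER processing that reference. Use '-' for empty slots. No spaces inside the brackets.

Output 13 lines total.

F [6,-,-,-]
H [6,-,-,-]
H [6,-,-,-]
H [6,-,-,-]
F [6,4,-,-]
F [6,4,7,-]
H [6,4,7,-]
F [6,4,7,2]
H [6,4,7,2]
H [6,4,7,2]
F [6,3,7,2]
H [6,3,7,2]
H [6,3,7,2]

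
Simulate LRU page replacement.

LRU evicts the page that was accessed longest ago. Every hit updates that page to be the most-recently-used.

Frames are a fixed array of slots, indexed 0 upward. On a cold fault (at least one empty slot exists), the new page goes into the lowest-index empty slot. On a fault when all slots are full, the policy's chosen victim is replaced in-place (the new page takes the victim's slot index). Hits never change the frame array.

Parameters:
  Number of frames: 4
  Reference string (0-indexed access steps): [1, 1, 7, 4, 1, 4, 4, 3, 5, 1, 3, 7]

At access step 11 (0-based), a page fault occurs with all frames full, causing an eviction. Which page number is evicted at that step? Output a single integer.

Answer: 4

Derivation:
Step 0: ref 1 -> FAULT, frames=[1,-,-,-]
Step 1: ref 1 -> HIT, frames=[1,-,-,-]
Step 2: ref 7 -> FAULT, frames=[1,7,-,-]
Step 3: ref 4 -> FAULT, frames=[1,7,4,-]
Step 4: ref 1 -> HIT, frames=[1,7,4,-]
Step 5: ref 4 -> HIT, frames=[1,7,4,-]
Step 6: ref 4 -> HIT, frames=[1,7,4,-]
Step 7: ref 3 -> FAULT, frames=[1,7,4,3]
Step 8: ref 5 -> FAULT, evict 7, frames=[1,5,4,3]
Step 9: ref 1 -> HIT, frames=[1,5,4,3]
Step 10: ref 3 -> HIT, frames=[1,5,4,3]
Step 11: ref 7 -> FAULT, evict 4, frames=[1,5,7,3]
At step 11: evicted page 4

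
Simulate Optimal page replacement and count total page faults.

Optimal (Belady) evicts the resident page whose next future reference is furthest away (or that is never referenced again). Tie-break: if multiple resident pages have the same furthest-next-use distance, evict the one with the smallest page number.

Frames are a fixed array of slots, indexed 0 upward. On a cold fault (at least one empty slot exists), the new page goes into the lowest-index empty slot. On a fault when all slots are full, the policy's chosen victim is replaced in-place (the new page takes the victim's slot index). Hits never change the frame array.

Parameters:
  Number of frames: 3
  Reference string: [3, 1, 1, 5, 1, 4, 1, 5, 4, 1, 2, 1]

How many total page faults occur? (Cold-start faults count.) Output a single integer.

Answer: 5

Derivation:
Step 0: ref 3 → FAULT, frames=[3,-,-]
Step 1: ref 1 → FAULT, frames=[3,1,-]
Step 2: ref 1 → HIT, frames=[3,1,-]
Step 3: ref 5 → FAULT, frames=[3,1,5]
Step 4: ref 1 → HIT, frames=[3,1,5]
Step 5: ref 4 → FAULT (evict 3), frames=[4,1,5]
Step 6: ref 1 → HIT, frames=[4,1,5]
Step 7: ref 5 → HIT, frames=[4,1,5]
Step 8: ref 4 → HIT, frames=[4,1,5]
Step 9: ref 1 → HIT, frames=[4,1,5]
Step 10: ref 2 → FAULT (evict 4), frames=[2,1,5]
Step 11: ref 1 → HIT, frames=[2,1,5]
Total faults: 5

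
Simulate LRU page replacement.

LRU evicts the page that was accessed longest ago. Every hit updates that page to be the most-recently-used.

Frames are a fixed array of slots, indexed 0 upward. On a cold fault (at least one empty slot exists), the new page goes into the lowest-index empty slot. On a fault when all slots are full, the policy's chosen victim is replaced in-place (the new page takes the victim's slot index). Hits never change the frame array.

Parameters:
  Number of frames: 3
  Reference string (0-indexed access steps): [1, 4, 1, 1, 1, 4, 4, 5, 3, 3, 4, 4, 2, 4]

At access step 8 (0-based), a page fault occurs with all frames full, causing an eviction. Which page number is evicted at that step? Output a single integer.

Step 0: ref 1 -> FAULT, frames=[1,-,-]
Step 1: ref 4 -> FAULT, frames=[1,4,-]
Step 2: ref 1 -> HIT, frames=[1,4,-]
Step 3: ref 1 -> HIT, frames=[1,4,-]
Step 4: ref 1 -> HIT, frames=[1,4,-]
Step 5: ref 4 -> HIT, frames=[1,4,-]
Step 6: ref 4 -> HIT, frames=[1,4,-]
Step 7: ref 5 -> FAULT, frames=[1,4,5]
Step 8: ref 3 -> FAULT, evict 1, frames=[3,4,5]
At step 8: evicted page 1

Answer: 1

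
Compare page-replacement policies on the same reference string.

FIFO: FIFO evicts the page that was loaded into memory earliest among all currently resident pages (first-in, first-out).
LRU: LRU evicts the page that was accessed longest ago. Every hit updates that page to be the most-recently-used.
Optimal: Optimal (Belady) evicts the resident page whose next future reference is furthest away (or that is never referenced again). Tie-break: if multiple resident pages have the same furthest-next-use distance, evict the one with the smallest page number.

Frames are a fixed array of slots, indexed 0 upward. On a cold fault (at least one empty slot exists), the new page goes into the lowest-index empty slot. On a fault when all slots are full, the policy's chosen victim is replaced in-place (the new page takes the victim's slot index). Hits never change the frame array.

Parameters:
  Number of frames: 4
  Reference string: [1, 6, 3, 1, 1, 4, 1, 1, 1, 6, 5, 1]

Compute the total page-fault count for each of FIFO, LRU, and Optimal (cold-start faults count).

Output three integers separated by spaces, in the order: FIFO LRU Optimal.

Answer: 6 5 5

Derivation:
--- FIFO ---
  step 0: ref 1 -> FAULT, frames=[1,-,-,-] (faults so far: 1)
  step 1: ref 6 -> FAULT, frames=[1,6,-,-] (faults so far: 2)
  step 2: ref 3 -> FAULT, frames=[1,6,3,-] (faults so far: 3)
  step 3: ref 1 -> HIT, frames=[1,6,3,-] (faults so far: 3)
  step 4: ref 1 -> HIT, frames=[1,6,3,-] (faults so far: 3)
  step 5: ref 4 -> FAULT, frames=[1,6,3,4] (faults so far: 4)
  step 6: ref 1 -> HIT, frames=[1,6,3,4] (faults so far: 4)
  step 7: ref 1 -> HIT, frames=[1,6,3,4] (faults so far: 4)
  step 8: ref 1 -> HIT, frames=[1,6,3,4] (faults so far: 4)
  step 9: ref 6 -> HIT, frames=[1,6,3,4] (faults so far: 4)
  step 10: ref 5 -> FAULT, evict 1, frames=[5,6,3,4] (faults so far: 5)
  step 11: ref 1 -> FAULT, evict 6, frames=[5,1,3,4] (faults so far: 6)
  FIFO total faults: 6
--- LRU ---
  step 0: ref 1 -> FAULT, frames=[1,-,-,-] (faults so far: 1)
  step 1: ref 6 -> FAULT, frames=[1,6,-,-] (faults so far: 2)
  step 2: ref 3 -> FAULT, frames=[1,6,3,-] (faults so far: 3)
  step 3: ref 1 -> HIT, frames=[1,6,3,-] (faults so far: 3)
  step 4: ref 1 -> HIT, frames=[1,6,3,-] (faults so far: 3)
  step 5: ref 4 -> FAULT, frames=[1,6,3,4] (faults so far: 4)
  step 6: ref 1 -> HIT, frames=[1,6,3,4] (faults so far: 4)
  step 7: ref 1 -> HIT, frames=[1,6,3,4] (faults so far: 4)
  step 8: ref 1 -> HIT, frames=[1,6,3,4] (faults so far: 4)
  step 9: ref 6 -> HIT, frames=[1,6,3,4] (faults so far: 4)
  step 10: ref 5 -> FAULT, evict 3, frames=[1,6,5,4] (faults so far: 5)
  step 11: ref 1 -> HIT, frames=[1,6,5,4] (faults so far: 5)
  LRU total faults: 5
--- Optimal ---
  step 0: ref 1 -> FAULT, frames=[1,-,-,-] (faults so far: 1)
  step 1: ref 6 -> FAULT, frames=[1,6,-,-] (faults so far: 2)
  step 2: ref 3 -> FAULT, frames=[1,6,3,-] (faults so far: 3)
  step 3: ref 1 -> HIT, frames=[1,6,3,-] (faults so far: 3)
  step 4: ref 1 -> HIT, frames=[1,6,3,-] (faults so far: 3)
  step 5: ref 4 -> FAULT, frames=[1,6,3,4] (faults so far: 4)
  step 6: ref 1 -> HIT, frames=[1,6,3,4] (faults so far: 4)
  step 7: ref 1 -> HIT, frames=[1,6,3,4] (faults so far: 4)
  step 8: ref 1 -> HIT, frames=[1,6,3,4] (faults so far: 4)
  step 9: ref 6 -> HIT, frames=[1,6,3,4] (faults so far: 4)
  step 10: ref 5 -> FAULT, evict 3, frames=[1,6,5,4] (faults so far: 5)
  step 11: ref 1 -> HIT, frames=[1,6,5,4] (faults so far: 5)
  Optimal total faults: 5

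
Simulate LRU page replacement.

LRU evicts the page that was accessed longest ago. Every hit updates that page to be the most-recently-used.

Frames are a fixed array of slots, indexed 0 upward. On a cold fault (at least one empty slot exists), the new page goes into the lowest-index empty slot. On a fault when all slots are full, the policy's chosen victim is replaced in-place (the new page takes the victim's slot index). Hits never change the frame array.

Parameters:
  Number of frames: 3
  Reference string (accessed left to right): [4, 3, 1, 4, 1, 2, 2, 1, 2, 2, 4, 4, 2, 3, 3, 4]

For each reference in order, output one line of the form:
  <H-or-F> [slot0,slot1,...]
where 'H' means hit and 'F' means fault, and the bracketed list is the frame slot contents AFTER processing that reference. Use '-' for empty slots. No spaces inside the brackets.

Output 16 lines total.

F [4,-,-]
F [4,3,-]
F [4,3,1]
H [4,3,1]
H [4,3,1]
F [4,2,1]
H [4,2,1]
H [4,2,1]
H [4,2,1]
H [4,2,1]
H [4,2,1]
H [4,2,1]
H [4,2,1]
F [4,2,3]
H [4,2,3]
H [4,2,3]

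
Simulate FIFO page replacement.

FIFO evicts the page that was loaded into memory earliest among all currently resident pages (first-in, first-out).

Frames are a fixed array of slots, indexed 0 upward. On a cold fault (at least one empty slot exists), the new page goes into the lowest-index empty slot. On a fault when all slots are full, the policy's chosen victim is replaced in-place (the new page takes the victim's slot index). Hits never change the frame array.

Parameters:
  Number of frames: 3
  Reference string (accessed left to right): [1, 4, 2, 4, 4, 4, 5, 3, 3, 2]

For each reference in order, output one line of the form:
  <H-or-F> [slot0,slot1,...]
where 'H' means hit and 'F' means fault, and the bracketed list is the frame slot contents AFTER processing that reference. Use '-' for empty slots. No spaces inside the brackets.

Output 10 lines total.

F [1,-,-]
F [1,4,-]
F [1,4,2]
H [1,4,2]
H [1,4,2]
H [1,4,2]
F [5,4,2]
F [5,3,2]
H [5,3,2]
H [5,3,2]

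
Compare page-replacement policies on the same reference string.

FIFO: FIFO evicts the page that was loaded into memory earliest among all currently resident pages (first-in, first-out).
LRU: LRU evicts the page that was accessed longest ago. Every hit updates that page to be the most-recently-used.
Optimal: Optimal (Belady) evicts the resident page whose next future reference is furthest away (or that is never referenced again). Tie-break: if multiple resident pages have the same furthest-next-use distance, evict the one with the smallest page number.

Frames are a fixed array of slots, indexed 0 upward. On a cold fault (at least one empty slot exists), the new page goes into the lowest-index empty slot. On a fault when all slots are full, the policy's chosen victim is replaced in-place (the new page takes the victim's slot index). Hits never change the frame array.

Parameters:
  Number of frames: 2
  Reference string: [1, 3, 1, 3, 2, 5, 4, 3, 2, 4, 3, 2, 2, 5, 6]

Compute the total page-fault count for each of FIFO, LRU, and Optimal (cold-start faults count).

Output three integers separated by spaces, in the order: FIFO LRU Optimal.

Answer: 12 12 9

Derivation:
--- FIFO ---
  step 0: ref 1 -> FAULT, frames=[1,-] (faults so far: 1)
  step 1: ref 3 -> FAULT, frames=[1,3] (faults so far: 2)
  step 2: ref 1 -> HIT, frames=[1,3] (faults so far: 2)
  step 3: ref 3 -> HIT, frames=[1,3] (faults so far: 2)
  step 4: ref 2 -> FAULT, evict 1, frames=[2,3] (faults so far: 3)
  step 5: ref 5 -> FAULT, evict 3, frames=[2,5] (faults so far: 4)
  step 6: ref 4 -> FAULT, evict 2, frames=[4,5] (faults so far: 5)
  step 7: ref 3 -> FAULT, evict 5, frames=[4,3] (faults so far: 6)
  step 8: ref 2 -> FAULT, evict 4, frames=[2,3] (faults so far: 7)
  step 9: ref 4 -> FAULT, evict 3, frames=[2,4] (faults so far: 8)
  step 10: ref 3 -> FAULT, evict 2, frames=[3,4] (faults so far: 9)
  step 11: ref 2 -> FAULT, evict 4, frames=[3,2] (faults so far: 10)
  step 12: ref 2 -> HIT, frames=[3,2] (faults so far: 10)
  step 13: ref 5 -> FAULT, evict 3, frames=[5,2] (faults so far: 11)
  step 14: ref 6 -> FAULT, evict 2, frames=[5,6] (faults so far: 12)
  FIFO total faults: 12
--- LRU ---
  step 0: ref 1 -> FAULT, frames=[1,-] (faults so far: 1)
  step 1: ref 3 -> FAULT, frames=[1,3] (faults so far: 2)
  step 2: ref 1 -> HIT, frames=[1,3] (faults so far: 2)
  step 3: ref 3 -> HIT, frames=[1,3] (faults so far: 2)
  step 4: ref 2 -> FAULT, evict 1, frames=[2,3] (faults so far: 3)
  step 5: ref 5 -> FAULT, evict 3, frames=[2,5] (faults so far: 4)
  step 6: ref 4 -> FAULT, evict 2, frames=[4,5] (faults so far: 5)
  step 7: ref 3 -> FAULT, evict 5, frames=[4,3] (faults so far: 6)
  step 8: ref 2 -> FAULT, evict 4, frames=[2,3] (faults so far: 7)
  step 9: ref 4 -> FAULT, evict 3, frames=[2,4] (faults so far: 8)
  step 10: ref 3 -> FAULT, evict 2, frames=[3,4] (faults so far: 9)
  step 11: ref 2 -> FAULT, evict 4, frames=[3,2] (faults so far: 10)
  step 12: ref 2 -> HIT, frames=[3,2] (faults so far: 10)
  step 13: ref 5 -> FAULT, evict 3, frames=[5,2] (faults so far: 11)
  step 14: ref 6 -> FAULT, evict 2, frames=[5,6] (faults so far: 12)
  LRU total faults: 12
--- Optimal ---
  step 0: ref 1 -> FAULT, frames=[1,-] (faults so far: 1)
  step 1: ref 3 -> FAULT, frames=[1,3] (faults so far: 2)
  step 2: ref 1 -> HIT, frames=[1,3] (faults so far: 2)
  step 3: ref 3 -> HIT, frames=[1,3] (faults so far: 2)
  step 4: ref 2 -> FAULT, evict 1, frames=[2,3] (faults so far: 3)
  step 5: ref 5 -> FAULT, evict 2, frames=[5,3] (faults so far: 4)
  step 6: ref 4 -> FAULT, evict 5, frames=[4,3] (faults so far: 5)
  step 7: ref 3 -> HIT, frames=[4,3] (faults so far: 5)
  step 8: ref 2 -> FAULT, evict 3, frames=[4,2] (faults so far: 6)
  step 9: ref 4 -> HIT, frames=[4,2] (faults so far: 6)
  step 10: ref 3 -> FAULT, evict 4, frames=[3,2] (faults so far: 7)
  step 11: ref 2 -> HIT, frames=[3,2] (faults so far: 7)
  step 12: ref 2 -> HIT, frames=[3,2] (faults so far: 7)
  step 13: ref 5 -> FAULT, evict 2, frames=[3,5] (faults so far: 8)
  step 14: ref 6 -> FAULT, evict 3, frames=[6,5] (faults so far: 9)
  Optimal total faults: 9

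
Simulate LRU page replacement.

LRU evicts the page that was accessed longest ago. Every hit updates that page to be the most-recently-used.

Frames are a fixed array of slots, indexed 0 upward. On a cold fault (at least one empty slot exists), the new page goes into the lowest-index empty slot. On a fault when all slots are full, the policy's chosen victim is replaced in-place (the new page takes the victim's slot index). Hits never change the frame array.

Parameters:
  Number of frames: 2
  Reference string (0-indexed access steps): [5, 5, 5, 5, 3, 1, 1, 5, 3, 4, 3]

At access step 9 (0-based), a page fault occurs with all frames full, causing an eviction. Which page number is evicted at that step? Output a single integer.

Answer: 5

Derivation:
Step 0: ref 5 -> FAULT, frames=[5,-]
Step 1: ref 5 -> HIT, frames=[5,-]
Step 2: ref 5 -> HIT, frames=[5,-]
Step 3: ref 5 -> HIT, frames=[5,-]
Step 4: ref 3 -> FAULT, frames=[5,3]
Step 5: ref 1 -> FAULT, evict 5, frames=[1,3]
Step 6: ref 1 -> HIT, frames=[1,3]
Step 7: ref 5 -> FAULT, evict 3, frames=[1,5]
Step 8: ref 3 -> FAULT, evict 1, frames=[3,5]
Step 9: ref 4 -> FAULT, evict 5, frames=[3,4]
At step 9: evicted page 5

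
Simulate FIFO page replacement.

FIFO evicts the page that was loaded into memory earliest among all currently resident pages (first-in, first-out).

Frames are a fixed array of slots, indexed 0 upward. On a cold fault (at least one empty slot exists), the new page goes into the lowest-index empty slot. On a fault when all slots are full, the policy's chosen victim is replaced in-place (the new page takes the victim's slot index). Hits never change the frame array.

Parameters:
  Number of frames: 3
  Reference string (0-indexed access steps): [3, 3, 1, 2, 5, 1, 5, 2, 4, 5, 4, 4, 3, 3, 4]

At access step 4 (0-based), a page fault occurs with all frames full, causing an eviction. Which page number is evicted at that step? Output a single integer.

Step 0: ref 3 -> FAULT, frames=[3,-,-]
Step 1: ref 3 -> HIT, frames=[3,-,-]
Step 2: ref 1 -> FAULT, frames=[3,1,-]
Step 3: ref 2 -> FAULT, frames=[3,1,2]
Step 4: ref 5 -> FAULT, evict 3, frames=[5,1,2]
At step 4: evicted page 3

Answer: 3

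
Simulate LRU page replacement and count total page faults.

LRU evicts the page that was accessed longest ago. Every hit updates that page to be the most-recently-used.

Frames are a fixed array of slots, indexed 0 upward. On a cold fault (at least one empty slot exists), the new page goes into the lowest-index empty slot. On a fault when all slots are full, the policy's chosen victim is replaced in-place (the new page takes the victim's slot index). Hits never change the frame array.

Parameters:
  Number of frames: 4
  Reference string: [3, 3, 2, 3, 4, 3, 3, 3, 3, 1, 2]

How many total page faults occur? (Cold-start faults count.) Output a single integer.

Step 0: ref 3 → FAULT, frames=[3,-,-,-]
Step 1: ref 3 → HIT, frames=[3,-,-,-]
Step 2: ref 2 → FAULT, frames=[3,2,-,-]
Step 3: ref 3 → HIT, frames=[3,2,-,-]
Step 4: ref 4 → FAULT, frames=[3,2,4,-]
Step 5: ref 3 → HIT, frames=[3,2,4,-]
Step 6: ref 3 → HIT, frames=[3,2,4,-]
Step 7: ref 3 → HIT, frames=[3,2,4,-]
Step 8: ref 3 → HIT, frames=[3,2,4,-]
Step 9: ref 1 → FAULT, frames=[3,2,4,1]
Step 10: ref 2 → HIT, frames=[3,2,4,1]
Total faults: 4

Answer: 4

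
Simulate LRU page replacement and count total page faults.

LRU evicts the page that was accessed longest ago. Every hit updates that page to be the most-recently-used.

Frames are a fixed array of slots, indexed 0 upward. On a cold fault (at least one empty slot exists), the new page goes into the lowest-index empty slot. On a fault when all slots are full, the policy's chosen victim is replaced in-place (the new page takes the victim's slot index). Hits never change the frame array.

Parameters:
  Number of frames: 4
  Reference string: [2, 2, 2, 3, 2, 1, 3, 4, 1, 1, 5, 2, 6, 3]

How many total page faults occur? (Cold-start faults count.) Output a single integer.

Answer: 8

Derivation:
Step 0: ref 2 → FAULT, frames=[2,-,-,-]
Step 1: ref 2 → HIT, frames=[2,-,-,-]
Step 2: ref 2 → HIT, frames=[2,-,-,-]
Step 3: ref 3 → FAULT, frames=[2,3,-,-]
Step 4: ref 2 → HIT, frames=[2,3,-,-]
Step 5: ref 1 → FAULT, frames=[2,3,1,-]
Step 6: ref 3 → HIT, frames=[2,3,1,-]
Step 7: ref 4 → FAULT, frames=[2,3,1,4]
Step 8: ref 1 → HIT, frames=[2,3,1,4]
Step 9: ref 1 → HIT, frames=[2,3,1,4]
Step 10: ref 5 → FAULT (evict 2), frames=[5,3,1,4]
Step 11: ref 2 → FAULT (evict 3), frames=[5,2,1,4]
Step 12: ref 6 → FAULT (evict 4), frames=[5,2,1,6]
Step 13: ref 3 → FAULT (evict 1), frames=[5,2,3,6]
Total faults: 8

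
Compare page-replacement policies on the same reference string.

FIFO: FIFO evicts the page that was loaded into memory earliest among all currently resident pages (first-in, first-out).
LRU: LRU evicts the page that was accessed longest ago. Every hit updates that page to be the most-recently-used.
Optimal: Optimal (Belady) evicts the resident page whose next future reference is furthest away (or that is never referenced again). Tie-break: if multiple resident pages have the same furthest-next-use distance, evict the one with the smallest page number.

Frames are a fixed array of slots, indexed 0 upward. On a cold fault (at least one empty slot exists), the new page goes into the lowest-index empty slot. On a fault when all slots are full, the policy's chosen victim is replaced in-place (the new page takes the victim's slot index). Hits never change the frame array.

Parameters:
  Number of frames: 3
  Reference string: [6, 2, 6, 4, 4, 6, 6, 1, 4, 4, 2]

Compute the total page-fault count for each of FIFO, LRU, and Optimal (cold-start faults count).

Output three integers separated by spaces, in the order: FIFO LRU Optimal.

Answer: 4 5 4

Derivation:
--- FIFO ---
  step 0: ref 6 -> FAULT, frames=[6,-,-] (faults so far: 1)
  step 1: ref 2 -> FAULT, frames=[6,2,-] (faults so far: 2)
  step 2: ref 6 -> HIT, frames=[6,2,-] (faults so far: 2)
  step 3: ref 4 -> FAULT, frames=[6,2,4] (faults so far: 3)
  step 4: ref 4 -> HIT, frames=[6,2,4] (faults so far: 3)
  step 5: ref 6 -> HIT, frames=[6,2,4] (faults so far: 3)
  step 6: ref 6 -> HIT, frames=[6,2,4] (faults so far: 3)
  step 7: ref 1 -> FAULT, evict 6, frames=[1,2,4] (faults so far: 4)
  step 8: ref 4 -> HIT, frames=[1,2,4] (faults so far: 4)
  step 9: ref 4 -> HIT, frames=[1,2,4] (faults so far: 4)
  step 10: ref 2 -> HIT, frames=[1,2,4] (faults so far: 4)
  FIFO total faults: 4
--- LRU ---
  step 0: ref 6 -> FAULT, frames=[6,-,-] (faults so far: 1)
  step 1: ref 2 -> FAULT, frames=[6,2,-] (faults so far: 2)
  step 2: ref 6 -> HIT, frames=[6,2,-] (faults so far: 2)
  step 3: ref 4 -> FAULT, frames=[6,2,4] (faults so far: 3)
  step 4: ref 4 -> HIT, frames=[6,2,4] (faults so far: 3)
  step 5: ref 6 -> HIT, frames=[6,2,4] (faults so far: 3)
  step 6: ref 6 -> HIT, frames=[6,2,4] (faults so far: 3)
  step 7: ref 1 -> FAULT, evict 2, frames=[6,1,4] (faults so far: 4)
  step 8: ref 4 -> HIT, frames=[6,1,4] (faults so far: 4)
  step 9: ref 4 -> HIT, frames=[6,1,4] (faults so far: 4)
  step 10: ref 2 -> FAULT, evict 6, frames=[2,1,4] (faults so far: 5)
  LRU total faults: 5
--- Optimal ---
  step 0: ref 6 -> FAULT, frames=[6,-,-] (faults so far: 1)
  step 1: ref 2 -> FAULT, frames=[6,2,-] (faults so far: 2)
  step 2: ref 6 -> HIT, frames=[6,2,-] (faults so far: 2)
  step 3: ref 4 -> FAULT, frames=[6,2,4] (faults so far: 3)
  step 4: ref 4 -> HIT, frames=[6,2,4] (faults so far: 3)
  step 5: ref 6 -> HIT, frames=[6,2,4] (faults so far: 3)
  step 6: ref 6 -> HIT, frames=[6,2,4] (faults so far: 3)
  step 7: ref 1 -> FAULT, evict 6, frames=[1,2,4] (faults so far: 4)
  step 8: ref 4 -> HIT, frames=[1,2,4] (faults so far: 4)
  step 9: ref 4 -> HIT, frames=[1,2,4] (faults so far: 4)
  step 10: ref 2 -> HIT, frames=[1,2,4] (faults so far: 4)
  Optimal total faults: 4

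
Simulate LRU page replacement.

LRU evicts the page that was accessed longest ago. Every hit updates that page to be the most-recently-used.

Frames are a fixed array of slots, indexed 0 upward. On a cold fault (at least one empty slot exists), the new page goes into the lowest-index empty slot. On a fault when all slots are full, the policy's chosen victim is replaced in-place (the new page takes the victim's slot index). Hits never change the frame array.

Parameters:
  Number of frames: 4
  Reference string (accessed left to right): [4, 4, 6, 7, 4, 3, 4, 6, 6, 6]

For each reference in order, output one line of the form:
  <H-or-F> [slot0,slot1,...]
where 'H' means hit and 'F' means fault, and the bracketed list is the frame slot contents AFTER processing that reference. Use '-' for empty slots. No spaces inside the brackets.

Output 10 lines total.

F [4,-,-,-]
H [4,-,-,-]
F [4,6,-,-]
F [4,6,7,-]
H [4,6,7,-]
F [4,6,7,3]
H [4,6,7,3]
H [4,6,7,3]
H [4,6,7,3]
H [4,6,7,3]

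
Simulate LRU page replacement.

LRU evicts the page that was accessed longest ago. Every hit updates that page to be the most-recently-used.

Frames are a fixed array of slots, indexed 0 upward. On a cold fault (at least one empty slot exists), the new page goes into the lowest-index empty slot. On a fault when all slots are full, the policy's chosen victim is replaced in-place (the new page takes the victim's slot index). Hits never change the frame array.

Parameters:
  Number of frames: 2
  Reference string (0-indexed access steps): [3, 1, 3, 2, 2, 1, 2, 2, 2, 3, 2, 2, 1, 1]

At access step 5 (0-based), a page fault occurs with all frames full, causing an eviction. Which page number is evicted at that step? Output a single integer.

Answer: 3

Derivation:
Step 0: ref 3 -> FAULT, frames=[3,-]
Step 1: ref 1 -> FAULT, frames=[3,1]
Step 2: ref 3 -> HIT, frames=[3,1]
Step 3: ref 2 -> FAULT, evict 1, frames=[3,2]
Step 4: ref 2 -> HIT, frames=[3,2]
Step 5: ref 1 -> FAULT, evict 3, frames=[1,2]
At step 5: evicted page 3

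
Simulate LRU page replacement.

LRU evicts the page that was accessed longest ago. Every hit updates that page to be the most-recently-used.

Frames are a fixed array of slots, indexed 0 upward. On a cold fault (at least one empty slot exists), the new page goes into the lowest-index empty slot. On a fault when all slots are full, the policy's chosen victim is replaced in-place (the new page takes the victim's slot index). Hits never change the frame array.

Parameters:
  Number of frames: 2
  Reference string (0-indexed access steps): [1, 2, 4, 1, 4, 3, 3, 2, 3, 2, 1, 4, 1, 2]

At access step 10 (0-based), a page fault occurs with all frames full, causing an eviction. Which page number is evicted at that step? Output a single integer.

Step 0: ref 1 -> FAULT, frames=[1,-]
Step 1: ref 2 -> FAULT, frames=[1,2]
Step 2: ref 4 -> FAULT, evict 1, frames=[4,2]
Step 3: ref 1 -> FAULT, evict 2, frames=[4,1]
Step 4: ref 4 -> HIT, frames=[4,1]
Step 5: ref 3 -> FAULT, evict 1, frames=[4,3]
Step 6: ref 3 -> HIT, frames=[4,3]
Step 7: ref 2 -> FAULT, evict 4, frames=[2,3]
Step 8: ref 3 -> HIT, frames=[2,3]
Step 9: ref 2 -> HIT, frames=[2,3]
Step 10: ref 1 -> FAULT, evict 3, frames=[2,1]
At step 10: evicted page 3

Answer: 3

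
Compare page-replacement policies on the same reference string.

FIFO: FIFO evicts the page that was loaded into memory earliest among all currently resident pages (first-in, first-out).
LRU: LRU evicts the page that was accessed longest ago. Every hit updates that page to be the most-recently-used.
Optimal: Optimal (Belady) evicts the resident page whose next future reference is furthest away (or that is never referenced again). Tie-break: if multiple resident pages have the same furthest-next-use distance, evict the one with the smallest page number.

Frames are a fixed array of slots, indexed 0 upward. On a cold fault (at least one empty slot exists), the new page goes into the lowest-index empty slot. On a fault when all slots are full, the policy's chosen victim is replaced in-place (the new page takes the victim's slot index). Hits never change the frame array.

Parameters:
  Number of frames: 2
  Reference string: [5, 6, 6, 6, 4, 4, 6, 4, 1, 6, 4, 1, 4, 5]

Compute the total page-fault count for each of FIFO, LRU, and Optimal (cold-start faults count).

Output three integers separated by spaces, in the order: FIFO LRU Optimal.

Answer: 8 8 6

Derivation:
--- FIFO ---
  step 0: ref 5 -> FAULT, frames=[5,-] (faults so far: 1)
  step 1: ref 6 -> FAULT, frames=[5,6] (faults so far: 2)
  step 2: ref 6 -> HIT, frames=[5,6] (faults so far: 2)
  step 3: ref 6 -> HIT, frames=[5,6] (faults so far: 2)
  step 4: ref 4 -> FAULT, evict 5, frames=[4,6] (faults so far: 3)
  step 5: ref 4 -> HIT, frames=[4,6] (faults so far: 3)
  step 6: ref 6 -> HIT, frames=[4,6] (faults so far: 3)
  step 7: ref 4 -> HIT, frames=[4,6] (faults so far: 3)
  step 8: ref 1 -> FAULT, evict 6, frames=[4,1] (faults so far: 4)
  step 9: ref 6 -> FAULT, evict 4, frames=[6,1] (faults so far: 5)
  step 10: ref 4 -> FAULT, evict 1, frames=[6,4] (faults so far: 6)
  step 11: ref 1 -> FAULT, evict 6, frames=[1,4] (faults so far: 7)
  step 12: ref 4 -> HIT, frames=[1,4] (faults so far: 7)
  step 13: ref 5 -> FAULT, evict 4, frames=[1,5] (faults so far: 8)
  FIFO total faults: 8
--- LRU ---
  step 0: ref 5 -> FAULT, frames=[5,-] (faults so far: 1)
  step 1: ref 6 -> FAULT, frames=[5,6] (faults so far: 2)
  step 2: ref 6 -> HIT, frames=[5,6] (faults so far: 2)
  step 3: ref 6 -> HIT, frames=[5,6] (faults so far: 2)
  step 4: ref 4 -> FAULT, evict 5, frames=[4,6] (faults so far: 3)
  step 5: ref 4 -> HIT, frames=[4,6] (faults so far: 3)
  step 6: ref 6 -> HIT, frames=[4,6] (faults so far: 3)
  step 7: ref 4 -> HIT, frames=[4,6] (faults so far: 3)
  step 8: ref 1 -> FAULT, evict 6, frames=[4,1] (faults so far: 4)
  step 9: ref 6 -> FAULT, evict 4, frames=[6,1] (faults so far: 5)
  step 10: ref 4 -> FAULT, evict 1, frames=[6,4] (faults so far: 6)
  step 11: ref 1 -> FAULT, evict 6, frames=[1,4] (faults so far: 7)
  step 12: ref 4 -> HIT, frames=[1,4] (faults so far: 7)
  step 13: ref 5 -> FAULT, evict 1, frames=[5,4] (faults so far: 8)
  LRU total faults: 8
--- Optimal ---
  step 0: ref 5 -> FAULT, frames=[5,-] (faults so far: 1)
  step 1: ref 6 -> FAULT, frames=[5,6] (faults so far: 2)
  step 2: ref 6 -> HIT, frames=[5,6] (faults so far: 2)
  step 3: ref 6 -> HIT, frames=[5,6] (faults so far: 2)
  step 4: ref 4 -> FAULT, evict 5, frames=[4,6] (faults so far: 3)
  step 5: ref 4 -> HIT, frames=[4,6] (faults so far: 3)
  step 6: ref 6 -> HIT, frames=[4,6] (faults so far: 3)
  step 7: ref 4 -> HIT, frames=[4,6] (faults so far: 3)
  step 8: ref 1 -> FAULT, evict 4, frames=[1,6] (faults so far: 4)
  step 9: ref 6 -> HIT, frames=[1,6] (faults so far: 4)
  step 10: ref 4 -> FAULT, evict 6, frames=[1,4] (faults so far: 5)
  step 11: ref 1 -> HIT, frames=[1,4] (faults so far: 5)
  step 12: ref 4 -> HIT, frames=[1,4] (faults so far: 5)
  step 13: ref 5 -> FAULT, evict 1, frames=[5,4] (faults so far: 6)
  Optimal total faults: 6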